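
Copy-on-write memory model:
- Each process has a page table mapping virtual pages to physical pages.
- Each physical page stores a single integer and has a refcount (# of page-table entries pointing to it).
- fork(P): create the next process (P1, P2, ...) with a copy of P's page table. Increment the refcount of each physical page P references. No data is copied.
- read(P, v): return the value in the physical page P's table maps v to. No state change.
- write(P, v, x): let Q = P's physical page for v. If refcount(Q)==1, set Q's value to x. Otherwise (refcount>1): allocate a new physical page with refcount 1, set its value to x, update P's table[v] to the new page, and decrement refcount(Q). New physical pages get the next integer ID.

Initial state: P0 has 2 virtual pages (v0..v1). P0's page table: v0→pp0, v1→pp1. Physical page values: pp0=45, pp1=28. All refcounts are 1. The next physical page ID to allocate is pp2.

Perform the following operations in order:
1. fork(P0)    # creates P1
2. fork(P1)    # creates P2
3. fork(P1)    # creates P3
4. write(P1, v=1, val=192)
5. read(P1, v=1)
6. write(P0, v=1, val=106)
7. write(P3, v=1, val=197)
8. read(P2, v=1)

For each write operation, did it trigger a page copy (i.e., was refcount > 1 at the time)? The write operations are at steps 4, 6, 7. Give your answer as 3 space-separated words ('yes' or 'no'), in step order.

Op 1: fork(P0) -> P1. 2 ppages; refcounts: pp0:2 pp1:2
Op 2: fork(P1) -> P2. 2 ppages; refcounts: pp0:3 pp1:3
Op 3: fork(P1) -> P3. 2 ppages; refcounts: pp0:4 pp1:4
Op 4: write(P1, v1, 192). refcount(pp1)=4>1 -> COPY to pp2. 3 ppages; refcounts: pp0:4 pp1:3 pp2:1
Op 5: read(P1, v1) -> 192. No state change.
Op 6: write(P0, v1, 106). refcount(pp1)=3>1 -> COPY to pp3. 4 ppages; refcounts: pp0:4 pp1:2 pp2:1 pp3:1
Op 7: write(P3, v1, 197). refcount(pp1)=2>1 -> COPY to pp4. 5 ppages; refcounts: pp0:4 pp1:1 pp2:1 pp3:1 pp4:1
Op 8: read(P2, v1) -> 28. No state change.

yes yes yes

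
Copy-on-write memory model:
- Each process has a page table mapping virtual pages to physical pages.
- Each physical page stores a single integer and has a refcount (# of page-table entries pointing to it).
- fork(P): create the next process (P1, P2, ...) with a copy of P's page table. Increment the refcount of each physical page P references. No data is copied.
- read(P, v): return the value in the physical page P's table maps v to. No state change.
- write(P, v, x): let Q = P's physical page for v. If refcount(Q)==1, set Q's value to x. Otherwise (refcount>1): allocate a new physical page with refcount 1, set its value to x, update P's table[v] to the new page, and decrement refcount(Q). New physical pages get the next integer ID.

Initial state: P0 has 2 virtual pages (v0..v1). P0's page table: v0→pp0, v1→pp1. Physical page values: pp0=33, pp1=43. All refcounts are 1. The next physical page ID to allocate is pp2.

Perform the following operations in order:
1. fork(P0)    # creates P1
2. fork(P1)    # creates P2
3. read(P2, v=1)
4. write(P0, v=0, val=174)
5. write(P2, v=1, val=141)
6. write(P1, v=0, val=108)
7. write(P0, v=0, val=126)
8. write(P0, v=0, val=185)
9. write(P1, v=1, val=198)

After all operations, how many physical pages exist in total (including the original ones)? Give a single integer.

Op 1: fork(P0) -> P1. 2 ppages; refcounts: pp0:2 pp1:2
Op 2: fork(P1) -> P2. 2 ppages; refcounts: pp0:3 pp1:3
Op 3: read(P2, v1) -> 43. No state change.
Op 4: write(P0, v0, 174). refcount(pp0)=3>1 -> COPY to pp2. 3 ppages; refcounts: pp0:2 pp1:3 pp2:1
Op 5: write(P2, v1, 141). refcount(pp1)=3>1 -> COPY to pp3. 4 ppages; refcounts: pp0:2 pp1:2 pp2:1 pp3:1
Op 6: write(P1, v0, 108). refcount(pp0)=2>1 -> COPY to pp4. 5 ppages; refcounts: pp0:1 pp1:2 pp2:1 pp3:1 pp4:1
Op 7: write(P0, v0, 126). refcount(pp2)=1 -> write in place. 5 ppages; refcounts: pp0:1 pp1:2 pp2:1 pp3:1 pp4:1
Op 8: write(P0, v0, 185). refcount(pp2)=1 -> write in place. 5 ppages; refcounts: pp0:1 pp1:2 pp2:1 pp3:1 pp4:1
Op 9: write(P1, v1, 198). refcount(pp1)=2>1 -> COPY to pp5. 6 ppages; refcounts: pp0:1 pp1:1 pp2:1 pp3:1 pp4:1 pp5:1

Answer: 6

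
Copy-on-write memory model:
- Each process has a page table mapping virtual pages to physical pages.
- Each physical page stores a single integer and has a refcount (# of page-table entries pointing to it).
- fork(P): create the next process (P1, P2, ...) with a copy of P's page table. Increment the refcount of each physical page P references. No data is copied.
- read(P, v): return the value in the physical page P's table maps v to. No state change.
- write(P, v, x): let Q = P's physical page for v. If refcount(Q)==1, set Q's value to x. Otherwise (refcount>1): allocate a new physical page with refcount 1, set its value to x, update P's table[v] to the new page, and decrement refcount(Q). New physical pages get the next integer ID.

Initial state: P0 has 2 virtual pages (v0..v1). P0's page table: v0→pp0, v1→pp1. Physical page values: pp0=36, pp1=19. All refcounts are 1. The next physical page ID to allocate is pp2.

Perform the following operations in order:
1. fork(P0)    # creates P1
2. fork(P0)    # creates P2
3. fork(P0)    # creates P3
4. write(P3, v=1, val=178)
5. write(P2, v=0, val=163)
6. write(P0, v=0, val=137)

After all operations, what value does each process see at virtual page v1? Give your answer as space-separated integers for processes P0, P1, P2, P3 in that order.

Op 1: fork(P0) -> P1. 2 ppages; refcounts: pp0:2 pp1:2
Op 2: fork(P0) -> P2. 2 ppages; refcounts: pp0:3 pp1:3
Op 3: fork(P0) -> P3. 2 ppages; refcounts: pp0:4 pp1:4
Op 4: write(P3, v1, 178). refcount(pp1)=4>1 -> COPY to pp2. 3 ppages; refcounts: pp0:4 pp1:3 pp2:1
Op 5: write(P2, v0, 163). refcount(pp0)=4>1 -> COPY to pp3. 4 ppages; refcounts: pp0:3 pp1:3 pp2:1 pp3:1
Op 6: write(P0, v0, 137). refcount(pp0)=3>1 -> COPY to pp4. 5 ppages; refcounts: pp0:2 pp1:3 pp2:1 pp3:1 pp4:1
P0: v1 -> pp1 = 19
P1: v1 -> pp1 = 19
P2: v1 -> pp1 = 19
P3: v1 -> pp2 = 178

Answer: 19 19 19 178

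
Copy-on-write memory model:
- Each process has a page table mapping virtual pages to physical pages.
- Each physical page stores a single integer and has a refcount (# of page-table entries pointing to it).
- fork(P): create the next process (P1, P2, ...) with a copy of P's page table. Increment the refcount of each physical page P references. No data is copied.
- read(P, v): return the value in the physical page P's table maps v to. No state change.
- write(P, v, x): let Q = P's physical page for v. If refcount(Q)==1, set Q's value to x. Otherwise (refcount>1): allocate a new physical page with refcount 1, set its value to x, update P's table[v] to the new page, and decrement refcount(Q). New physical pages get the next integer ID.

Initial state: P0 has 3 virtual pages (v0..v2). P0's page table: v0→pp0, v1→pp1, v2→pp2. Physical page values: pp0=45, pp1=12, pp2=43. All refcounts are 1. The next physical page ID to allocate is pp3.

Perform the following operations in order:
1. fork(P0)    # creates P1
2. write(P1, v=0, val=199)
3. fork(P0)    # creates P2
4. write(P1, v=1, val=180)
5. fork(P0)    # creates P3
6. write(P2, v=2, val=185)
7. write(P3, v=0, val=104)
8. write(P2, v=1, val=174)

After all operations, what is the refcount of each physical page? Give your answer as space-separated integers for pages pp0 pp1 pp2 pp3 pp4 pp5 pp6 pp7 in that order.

Op 1: fork(P0) -> P1. 3 ppages; refcounts: pp0:2 pp1:2 pp2:2
Op 2: write(P1, v0, 199). refcount(pp0)=2>1 -> COPY to pp3. 4 ppages; refcounts: pp0:1 pp1:2 pp2:2 pp3:1
Op 3: fork(P0) -> P2. 4 ppages; refcounts: pp0:2 pp1:3 pp2:3 pp3:1
Op 4: write(P1, v1, 180). refcount(pp1)=3>1 -> COPY to pp4. 5 ppages; refcounts: pp0:2 pp1:2 pp2:3 pp3:1 pp4:1
Op 5: fork(P0) -> P3. 5 ppages; refcounts: pp0:3 pp1:3 pp2:4 pp3:1 pp4:1
Op 6: write(P2, v2, 185). refcount(pp2)=4>1 -> COPY to pp5. 6 ppages; refcounts: pp0:3 pp1:3 pp2:3 pp3:1 pp4:1 pp5:1
Op 7: write(P3, v0, 104). refcount(pp0)=3>1 -> COPY to pp6. 7 ppages; refcounts: pp0:2 pp1:3 pp2:3 pp3:1 pp4:1 pp5:1 pp6:1
Op 8: write(P2, v1, 174). refcount(pp1)=3>1 -> COPY to pp7. 8 ppages; refcounts: pp0:2 pp1:2 pp2:3 pp3:1 pp4:1 pp5:1 pp6:1 pp7:1

Answer: 2 2 3 1 1 1 1 1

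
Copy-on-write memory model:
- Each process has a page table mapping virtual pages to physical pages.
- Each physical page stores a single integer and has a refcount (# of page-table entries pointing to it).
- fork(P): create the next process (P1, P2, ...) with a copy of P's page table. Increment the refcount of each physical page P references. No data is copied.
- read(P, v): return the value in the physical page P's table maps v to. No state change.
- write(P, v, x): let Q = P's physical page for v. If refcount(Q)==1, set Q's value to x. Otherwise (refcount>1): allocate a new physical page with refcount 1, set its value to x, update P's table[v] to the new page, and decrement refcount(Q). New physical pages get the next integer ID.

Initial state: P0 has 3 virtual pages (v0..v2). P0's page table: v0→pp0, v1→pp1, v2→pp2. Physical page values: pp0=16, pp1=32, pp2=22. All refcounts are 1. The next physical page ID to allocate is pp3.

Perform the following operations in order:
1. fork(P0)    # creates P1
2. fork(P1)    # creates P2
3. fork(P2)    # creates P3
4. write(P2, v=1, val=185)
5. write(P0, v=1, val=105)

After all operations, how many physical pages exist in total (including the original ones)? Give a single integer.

Answer: 5

Derivation:
Op 1: fork(P0) -> P1. 3 ppages; refcounts: pp0:2 pp1:2 pp2:2
Op 2: fork(P1) -> P2. 3 ppages; refcounts: pp0:3 pp1:3 pp2:3
Op 3: fork(P2) -> P3. 3 ppages; refcounts: pp0:4 pp1:4 pp2:4
Op 4: write(P2, v1, 185). refcount(pp1)=4>1 -> COPY to pp3. 4 ppages; refcounts: pp0:4 pp1:3 pp2:4 pp3:1
Op 5: write(P0, v1, 105). refcount(pp1)=3>1 -> COPY to pp4. 5 ppages; refcounts: pp0:4 pp1:2 pp2:4 pp3:1 pp4:1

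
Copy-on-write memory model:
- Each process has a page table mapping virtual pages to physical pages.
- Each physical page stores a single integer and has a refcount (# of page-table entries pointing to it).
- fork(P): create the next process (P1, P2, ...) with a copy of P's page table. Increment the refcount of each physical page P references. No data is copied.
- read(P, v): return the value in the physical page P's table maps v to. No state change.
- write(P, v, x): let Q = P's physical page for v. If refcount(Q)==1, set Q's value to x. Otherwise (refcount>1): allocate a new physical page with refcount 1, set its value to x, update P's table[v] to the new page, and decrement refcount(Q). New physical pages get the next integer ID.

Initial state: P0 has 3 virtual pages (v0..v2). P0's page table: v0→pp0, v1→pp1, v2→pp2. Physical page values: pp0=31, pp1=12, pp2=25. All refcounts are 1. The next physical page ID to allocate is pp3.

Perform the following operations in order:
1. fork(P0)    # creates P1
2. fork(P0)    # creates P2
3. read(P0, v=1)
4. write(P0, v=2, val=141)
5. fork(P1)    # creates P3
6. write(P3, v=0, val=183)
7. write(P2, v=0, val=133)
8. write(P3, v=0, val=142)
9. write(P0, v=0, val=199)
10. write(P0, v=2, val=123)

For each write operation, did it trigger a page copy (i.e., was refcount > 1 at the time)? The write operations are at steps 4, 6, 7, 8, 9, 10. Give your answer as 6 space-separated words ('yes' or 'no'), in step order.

Op 1: fork(P0) -> P1. 3 ppages; refcounts: pp0:2 pp1:2 pp2:2
Op 2: fork(P0) -> P2. 3 ppages; refcounts: pp0:3 pp1:3 pp2:3
Op 3: read(P0, v1) -> 12. No state change.
Op 4: write(P0, v2, 141). refcount(pp2)=3>1 -> COPY to pp3. 4 ppages; refcounts: pp0:3 pp1:3 pp2:2 pp3:1
Op 5: fork(P1) -> P3. 4 ppages; refcounts: pp0:4 pp1:4 pp2:3 pp3:1
Op 6: write(P3, v0, 183). refcount(pp0)=4>1 -> COPY to pp4. 5 ppages; refcounts: pp0:3 pp1:4 pp2:3 pp3:1 pp4:1
Op 7: write(P2, v0, 133). refcount(pp0)=3>1 -> COPY to pp5. 6 ppages; refcounts: pp0:2 pp1:4 pp2:3 pp3:1 pp4:1 pp5:1
Op 8: write(P3, v0, 142). refcount(pp4)=1 -> write in place. 6 ppages; refcounts: pp0:2 pp1:4 pp2:3 pp3:1 pp4:1 pp5:1
Op 9: write(P0, v0, 199). refcount(pp0)=2>1 -> COPY to pp6. 7 ppages; refcounts: pp0:1 pp1:4 pp2:3 pp3:1 pp4:1 pp5:1 pp6:1
Op 10: write(P0, v2, 123). refcount(pp3)=1 -> write in place. 7 ppages; refcounts: pp0:1 pp1:4 pp2:3 pp3:1 pp4:1 pp5:1 pp6:1

yes yes yes no yes no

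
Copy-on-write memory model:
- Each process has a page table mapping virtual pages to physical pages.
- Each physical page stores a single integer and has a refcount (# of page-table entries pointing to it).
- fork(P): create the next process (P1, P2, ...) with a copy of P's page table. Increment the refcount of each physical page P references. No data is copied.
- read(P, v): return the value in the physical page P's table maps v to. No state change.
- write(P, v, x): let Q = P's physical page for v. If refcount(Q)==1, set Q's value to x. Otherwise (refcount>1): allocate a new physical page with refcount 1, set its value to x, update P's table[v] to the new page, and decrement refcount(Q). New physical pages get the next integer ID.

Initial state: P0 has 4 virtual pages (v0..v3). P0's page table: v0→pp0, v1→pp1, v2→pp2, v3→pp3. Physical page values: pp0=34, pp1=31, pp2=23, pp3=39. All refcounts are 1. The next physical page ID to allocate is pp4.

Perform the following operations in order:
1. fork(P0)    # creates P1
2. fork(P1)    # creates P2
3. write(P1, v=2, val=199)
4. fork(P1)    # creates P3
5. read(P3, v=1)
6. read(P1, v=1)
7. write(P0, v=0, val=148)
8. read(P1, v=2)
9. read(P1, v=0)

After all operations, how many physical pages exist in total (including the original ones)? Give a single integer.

Answer: 6

Derivation:
Op 1: fork(P0) -> P1. 4 ppages; refcounts: pp0:2 pp1:2 pp2:2 pp3:2
Op 2: fork(P1) -> P2. 4 ppages; refcounts: pp0:3 pp1:3 pp2:3 pp3:3
Op 3: write(P1, v2, 199). refcount(pp2)=3>1 -> COPY to pp4. 5 ppages; refcounts: pp0:3 pp1:3 pp2:2 pp3:3 pp4:1
Op 4: fork(P1) -> P3. 5 ppages; refcounts: pp0:4 pp1:4 pp2:2 pp3:4 pp4:2
Op 5: read(P3, v1) -> 31. No state change.
Op 6: read(P1, v1) -> 31. No state change.
Op 7: write(P0, v0, 148). refcount(pp0)=4>1 -> COPY to pp5. 6 ppages; refcounts: pp0:3 pp1:4 pp2:2 pp3:4 pp4:2 pp5:1
Op 8: read(P1, v2) -> 199. No state change.
Op 9: read(P1, v0) -> 34. No state change.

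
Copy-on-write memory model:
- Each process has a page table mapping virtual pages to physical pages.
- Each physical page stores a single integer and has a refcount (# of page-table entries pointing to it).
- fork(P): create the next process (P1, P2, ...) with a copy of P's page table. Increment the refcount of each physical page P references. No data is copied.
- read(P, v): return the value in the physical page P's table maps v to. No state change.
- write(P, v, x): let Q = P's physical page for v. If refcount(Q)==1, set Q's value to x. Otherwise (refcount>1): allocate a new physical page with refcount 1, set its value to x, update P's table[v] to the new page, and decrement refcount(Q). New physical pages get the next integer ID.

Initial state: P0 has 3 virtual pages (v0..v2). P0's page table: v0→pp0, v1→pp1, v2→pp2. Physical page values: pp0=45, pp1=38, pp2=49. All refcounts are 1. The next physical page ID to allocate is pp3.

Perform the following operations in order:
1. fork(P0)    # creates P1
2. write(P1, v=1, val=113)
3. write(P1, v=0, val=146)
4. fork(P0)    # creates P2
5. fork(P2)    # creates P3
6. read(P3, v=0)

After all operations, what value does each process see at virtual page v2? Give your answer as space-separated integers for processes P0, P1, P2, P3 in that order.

Op 1: fork(P0) -> P1. 3 ppages; refcounts: pp0:2 pp1:2 pp2:2
Op 2: write(P1, v1, 113). refcount(pp1)=2>1 -> COPY to pp3. 4 ppages; refcounts: pp0:2 pp1:1 pp2:2 pp3:1
Op 3: write(P1, v0, 146). refcount(pp0)=2>1 -> COPY to pp4. 5 ppages; refcounts: pp0:1 pp1:1 pp2:2 pp3:1 pp4:1
Op 4: fork(P0) -> P2. 5 ppages; refcounts: pp0:2 pp1:2 pp2:3 pp3:1 pp4:1
Op 5: fork(P2) -> P3. 5 ppages; refcounts: pp0:3 pp1:3 pp2:4 pp3:1 pp4:1
Op 6: read(P3, v0) -> 45. No state change.
P0: v2 -> pp2 = 49
P1: v2 -> pp2 = 49
P2: v2 -> pp2 = 49
P3: v2 -> pp2 = 49

Answer: 49 49 49 49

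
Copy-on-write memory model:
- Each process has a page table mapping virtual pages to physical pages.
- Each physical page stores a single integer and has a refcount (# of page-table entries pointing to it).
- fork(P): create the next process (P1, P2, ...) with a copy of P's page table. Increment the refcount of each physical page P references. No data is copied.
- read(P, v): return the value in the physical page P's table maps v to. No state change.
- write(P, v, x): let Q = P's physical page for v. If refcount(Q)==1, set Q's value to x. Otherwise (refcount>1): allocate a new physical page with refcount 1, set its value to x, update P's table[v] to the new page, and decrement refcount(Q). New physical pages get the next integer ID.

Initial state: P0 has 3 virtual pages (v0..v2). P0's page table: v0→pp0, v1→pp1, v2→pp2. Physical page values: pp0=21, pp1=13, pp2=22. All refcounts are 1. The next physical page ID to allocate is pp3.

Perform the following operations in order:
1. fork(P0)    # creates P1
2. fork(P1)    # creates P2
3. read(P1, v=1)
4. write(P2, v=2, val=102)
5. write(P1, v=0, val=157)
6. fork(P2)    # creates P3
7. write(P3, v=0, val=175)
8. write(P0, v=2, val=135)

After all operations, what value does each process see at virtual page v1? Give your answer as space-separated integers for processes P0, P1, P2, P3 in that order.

Answer: 13 13 13 13

Derivation:
Op 1: fork(P0) -> P1. 3 ppages; refcounts: pp0:2 pp1:2 pp2:2
Op 2: fork(P1) -> P2. 3 ppages; refcounts: pp0:3 pp1:3 pp2:3
Op 3: read(P1, v1) -> 13. No state change.
Op 4: write(P2, v2, 102). refcount(pp2)=3>1 -> COPY to pp3. 4 ppages; refcounts: pp0:3 pp1:3 pp2:2 pp3:1
Op 5: write(P1, v0, 157). refcount(pp0)=3>1 -> COPY to pp4. 5 ppages; refcounts: pp0:2 pp1:3 pp2:2 pp3:1 pp4:1
Op 6: fork(P2) -> P3. 5 ppages; refcounts: pp0:3 pp1:4 pp2:2 pp3:2 pp4:1
Op 7: write(P3, v0, 175). refcount(pp0)=3>1 -> COPY to pp5. 6 ppages; refcounts: pp0:2 pp1:4 pp2:2 pp3:2 pp4:1 pp5:1
Op 8: write(P0, v2, 135). refcount(pp2)=2>1 -> COPY to pp6. 7 ppages; refcounts: pp0:2 pp1:4 pp2:1 pp3:2 pp4:1 pp5:1 pp6:1
P0: v1 -> pp1 = 13
P1: v1 -> pp1 = 13
P2: v1 -> pp1 = 13
P3: v1 -> pp1 = 13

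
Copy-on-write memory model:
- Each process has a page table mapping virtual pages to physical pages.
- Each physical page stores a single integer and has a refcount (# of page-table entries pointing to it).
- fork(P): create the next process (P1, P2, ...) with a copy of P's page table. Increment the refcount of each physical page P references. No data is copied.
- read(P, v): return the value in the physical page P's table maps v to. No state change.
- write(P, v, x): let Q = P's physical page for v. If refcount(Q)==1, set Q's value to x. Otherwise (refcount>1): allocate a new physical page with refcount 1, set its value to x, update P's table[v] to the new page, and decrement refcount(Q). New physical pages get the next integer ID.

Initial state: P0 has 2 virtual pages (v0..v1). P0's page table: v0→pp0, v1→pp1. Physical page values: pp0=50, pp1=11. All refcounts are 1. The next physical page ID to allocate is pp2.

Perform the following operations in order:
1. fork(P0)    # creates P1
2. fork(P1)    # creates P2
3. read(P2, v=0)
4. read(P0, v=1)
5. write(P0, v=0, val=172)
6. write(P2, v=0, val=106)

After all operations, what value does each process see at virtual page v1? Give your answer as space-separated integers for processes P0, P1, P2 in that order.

Answer: 11 11 11

Derivation:
Op 1: fork(P0) -> P1. 2 ppages; refcounts: pp0:2 pp1:2
Op 2: fork(P1) -> P2. 2 ppages; refcounts: pp0:3 pp1:3
Op 3: read(P2, v0) -> 50. No state change.
Op 4: read(P0, v1) -> 11. No state change.
Op 5: write(P0, v0, 172). refcount(pp0)=3>1 -> COPY to pp2. 3 ppages; refcounts: pp0:2 pp1:3 pp2:1
Op 6: write(P2, v0, 106). refcount(pp0)=2>1 -> COPY to pp3. 4 ppages; refcounts: pp0:1 pp1:3 pp2:1 pp3:1
P0: v1 -> pp1 = 11
P1: v1 -> pp1 = 11
P2: v1 -> pp1 = 11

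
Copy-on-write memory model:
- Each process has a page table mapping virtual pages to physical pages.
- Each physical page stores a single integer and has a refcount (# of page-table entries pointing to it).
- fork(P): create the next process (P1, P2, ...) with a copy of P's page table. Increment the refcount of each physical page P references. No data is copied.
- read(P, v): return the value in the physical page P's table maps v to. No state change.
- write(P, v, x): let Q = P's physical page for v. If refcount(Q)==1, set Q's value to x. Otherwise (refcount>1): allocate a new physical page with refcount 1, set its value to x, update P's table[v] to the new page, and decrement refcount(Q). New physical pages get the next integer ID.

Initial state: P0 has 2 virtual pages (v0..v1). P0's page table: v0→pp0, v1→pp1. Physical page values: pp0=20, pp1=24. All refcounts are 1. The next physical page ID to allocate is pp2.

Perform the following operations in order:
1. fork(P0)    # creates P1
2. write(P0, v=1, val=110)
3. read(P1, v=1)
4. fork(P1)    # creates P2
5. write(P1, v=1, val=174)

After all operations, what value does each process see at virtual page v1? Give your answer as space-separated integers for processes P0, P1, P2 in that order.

Answer: 110 174 24

Derivation:
Op 1: fork(P0) -> P1. 2 ppages; refcounts: pp0:2 pp1:2
Op 2: write(P0, v1, 110). refcount(pp1)=2>1 -> COPY to pp2. 3 ppages; refcounts: pp0:2 pp1:1 pp2:1
Op 3: read(P1, v1) -> 24. No state change.
Op 4: fork(P1) -> P2. 3 ppages; refcounts: pp0:3 pp1:2 pp2:1
Op 5: write(P1, v1, 174). refcount(pp1)=2>1 -> COPY to pp3. 4 ppages; refcounts: pp0:3 pp1:1 pp2:1 pp3:1
P0: v1 -> pp2 = 110
P1: v1 -> pp3 = 174
P2: v1 -> pp1 = 24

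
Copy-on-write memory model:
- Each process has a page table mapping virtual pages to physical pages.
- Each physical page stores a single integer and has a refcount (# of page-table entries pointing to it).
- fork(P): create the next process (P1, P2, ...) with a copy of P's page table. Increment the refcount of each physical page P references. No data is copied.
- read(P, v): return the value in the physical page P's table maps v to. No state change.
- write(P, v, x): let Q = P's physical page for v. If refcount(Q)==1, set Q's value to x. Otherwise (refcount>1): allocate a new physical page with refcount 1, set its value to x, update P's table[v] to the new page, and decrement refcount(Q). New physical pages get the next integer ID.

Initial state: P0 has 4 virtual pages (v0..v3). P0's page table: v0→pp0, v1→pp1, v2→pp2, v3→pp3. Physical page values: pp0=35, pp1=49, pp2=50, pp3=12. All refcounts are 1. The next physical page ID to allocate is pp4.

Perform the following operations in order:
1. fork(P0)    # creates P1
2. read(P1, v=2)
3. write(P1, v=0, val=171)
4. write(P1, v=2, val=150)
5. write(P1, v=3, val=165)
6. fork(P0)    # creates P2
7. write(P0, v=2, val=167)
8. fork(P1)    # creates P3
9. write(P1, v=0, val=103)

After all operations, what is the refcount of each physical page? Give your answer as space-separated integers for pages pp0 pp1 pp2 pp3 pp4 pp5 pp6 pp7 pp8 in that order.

Answer: 2 4 1 2 1 2 2 1 1

Derivation:
Op 1: fork(P0) -> P1. 4 ppages; refcounts: pp0:2 pp1:2 pp2:2 pp3:2
Op 2: read(P1, v2) -> 50. No state change.
Op 3: write(P1, v0, 171). refcount(pp0)=2>1 -> COPY to pp4. 5 ppages; refcounts: pp0:1 pp1:2 pp2:2 pp3:2 pp4:1
Op 4: write(P1, v2, 150). refcount(pp2)=2>1 -> COPY to pp5. 6 ppages; refcounts: pp0:1 pp1:2 pp2:1 pp3:2 pp4:1 pp5:1
Op 5: write(P1, v3, 165). refcount(pp3)=2>1 -> COPY to pp6. 7 ppages; refcounts: pp0:1 pp1:2 pp2:1 pp3:1 pp4:1 pp5:1 pp6:1
Op 6: fork(P0) -> P2. 7 ppages; refcounts: pp0:2 pp1:3 pp2:2 pp3:2 pp4:1 pp5:1 pp6:1
Op 7: write(P0, v2, 167). refcount(pp2)=2>1 -> COPY to pp7. 8 ppages; refcounts: pp0:2 pp1:3 pp2:1 pp3:2 pp4:1 pp5:1 pp6:1 pp7:1
Op 8: fork(P1) -> P3. 8 ppages; refcounts: pp0:2 pp1:4 pp2:1 pp3:2 pp4:2 pp5:2 pp6:2 pp7:1
Op 9: write(P1, v0, 103). refcount(pp4)=2>1 -> COPY to pp8. 9 ppages; refcounts: pp0:2 pp1:4 pp2:1 pp3:2 pp4:1 pp5:2 pp6:2 pp7:1 pp8:1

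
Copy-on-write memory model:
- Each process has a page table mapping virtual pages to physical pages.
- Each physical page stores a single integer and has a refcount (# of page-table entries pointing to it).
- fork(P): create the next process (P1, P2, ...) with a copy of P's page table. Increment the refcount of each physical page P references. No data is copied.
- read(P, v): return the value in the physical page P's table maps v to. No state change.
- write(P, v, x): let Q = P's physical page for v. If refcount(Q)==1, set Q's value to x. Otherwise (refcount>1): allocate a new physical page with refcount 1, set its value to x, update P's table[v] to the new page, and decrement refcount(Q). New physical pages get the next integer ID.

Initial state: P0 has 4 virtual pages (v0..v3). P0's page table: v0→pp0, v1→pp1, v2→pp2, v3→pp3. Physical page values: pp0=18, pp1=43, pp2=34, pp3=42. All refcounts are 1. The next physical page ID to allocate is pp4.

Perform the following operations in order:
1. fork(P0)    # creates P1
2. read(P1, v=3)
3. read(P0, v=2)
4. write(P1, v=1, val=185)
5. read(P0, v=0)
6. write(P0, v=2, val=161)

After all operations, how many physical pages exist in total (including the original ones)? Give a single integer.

Op 1: fork(P0) -> P1. 4 ppages; refcounts: pp0:2 pp1:2 pp2:2 pp3:2
Op 2: read(P1, v3) -> 42. No state change.
Op 3: read(P0, v2) -> 34. No state change.
Op 4: write(P1, v1, 185). refcount(pp1)=2>1 -> COPY to pp4. 5 ppages; refcounts: pp0:2 pp1:1 pp2:2 pp3:2 pp4:1
Op 5: read(P0, v0) -> 18. No state change.
Op 6: write(P0, v2, 161). refcount(pp2)=2>1 -> COPY to pp5. 6 ppages; refcounts: pp0:2 pp1:1 pp2:1 pp3:2 pp4:1 pp5:1

Answer: 6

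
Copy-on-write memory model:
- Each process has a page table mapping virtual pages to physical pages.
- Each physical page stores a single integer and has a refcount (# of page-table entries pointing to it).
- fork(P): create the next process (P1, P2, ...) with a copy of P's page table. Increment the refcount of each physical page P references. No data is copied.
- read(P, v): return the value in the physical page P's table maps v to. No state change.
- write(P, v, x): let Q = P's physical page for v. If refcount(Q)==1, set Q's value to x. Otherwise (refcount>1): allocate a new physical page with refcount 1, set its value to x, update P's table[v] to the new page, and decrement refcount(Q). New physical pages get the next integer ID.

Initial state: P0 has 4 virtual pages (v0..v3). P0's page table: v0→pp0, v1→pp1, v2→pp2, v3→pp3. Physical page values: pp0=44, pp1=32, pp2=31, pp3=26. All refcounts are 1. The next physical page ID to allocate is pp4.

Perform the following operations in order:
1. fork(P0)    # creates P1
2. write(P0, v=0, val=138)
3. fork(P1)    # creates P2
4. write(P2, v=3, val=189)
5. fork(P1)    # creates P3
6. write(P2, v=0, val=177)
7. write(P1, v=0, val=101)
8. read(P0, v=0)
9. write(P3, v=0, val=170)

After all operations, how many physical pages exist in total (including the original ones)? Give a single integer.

Op 1: fork(P0) -> P1. 4 ppages; refcounts: pp0:2 pp1:2 pp2:2 pp3:2
Op 2: write(P0, v0, 138). refcount(pp0)=2>1 -> COPY to pp4. 5 ppages; refcounts: pp0:1 pp1:2 pp2:2 pp3:2 pp4:1
Op 3: fork(P1) -> P2. 5 ppages; refcounts: pp0:2 pp1:3 pp2:3 pp3:3 pp4:1
Op 4: write(P2, v3, 189). refcount(pp3)=3>1 -> COPY to pp5. 6 ppages; refcounts: pp0:2 pp1:3 pp2:3 pp3:2 pp4:1 pp5:1
Op 5: fork(P1) -> P3. 6 ppages; refcounts: pp0:3 pp1:4 pp2:4 pp3:3 pp4:1 pp5:1
Op 6: write(P2, v0, 177). refcount(pp0)=3>1 -> COPY to pp6. 7 ppages; refcounts: pp0:2 pp1:4 pp2:4 pp3:3 pp4:1 pp5:1 pp6:1
Op 7: write(P1, v0, 101). refcount(pp0)=2>1 -> COPY to pp7. 8 ppages; refcounts: pp0:1 pp1:4 pp2:4 pp3:3 pp4:1 pp5:1 pp6:1 pp7:1
Op 8: read(P0, v0) -> 138. No state change.
Op 9: write(P3, v0, 170). refcount(pp0)=1 -> write in place. 8 ppages; refcounts: pp0:1 pp1:4 pp2:4 pp3:3 pp4:1 pp5:1 pp6:1 pp7:1

Answer: 8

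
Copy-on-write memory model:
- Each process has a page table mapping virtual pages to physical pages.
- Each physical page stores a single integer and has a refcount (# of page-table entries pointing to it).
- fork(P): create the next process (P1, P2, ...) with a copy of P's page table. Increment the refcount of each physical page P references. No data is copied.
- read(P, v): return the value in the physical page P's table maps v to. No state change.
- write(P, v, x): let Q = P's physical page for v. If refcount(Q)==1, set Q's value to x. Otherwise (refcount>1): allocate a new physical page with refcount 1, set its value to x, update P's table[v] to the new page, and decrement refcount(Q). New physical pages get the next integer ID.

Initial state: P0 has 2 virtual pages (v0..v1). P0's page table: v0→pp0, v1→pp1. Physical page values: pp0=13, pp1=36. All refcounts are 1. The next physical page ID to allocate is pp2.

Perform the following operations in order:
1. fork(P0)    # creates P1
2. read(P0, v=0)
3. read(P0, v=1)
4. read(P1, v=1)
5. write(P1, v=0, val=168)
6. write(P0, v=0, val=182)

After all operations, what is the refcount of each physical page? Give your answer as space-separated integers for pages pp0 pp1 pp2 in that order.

Op 1: fork(P0) -> P1. 2 ppages; refcounts: pp0:2 pp1:2
Op 2: read(P0, v0) -> 13. No state change.
Op 3: read(P0, v1) -> 36. No state change.
Op 4: read(P1, v1) -> 36. No state change.
Op 5: write(P1, v0, 168). refcount(pp0)=2>1 -> COPY to pp2. 3 ppages; refcounts: pp0:1 pp1:2 pp2:1
Op 6: write(P0, v0, 182). refcount(pp0)=1 -> write in place. 3 ppages; refcounts: pp0:1 pp1:2 pp2:1

Answer: 1 2 1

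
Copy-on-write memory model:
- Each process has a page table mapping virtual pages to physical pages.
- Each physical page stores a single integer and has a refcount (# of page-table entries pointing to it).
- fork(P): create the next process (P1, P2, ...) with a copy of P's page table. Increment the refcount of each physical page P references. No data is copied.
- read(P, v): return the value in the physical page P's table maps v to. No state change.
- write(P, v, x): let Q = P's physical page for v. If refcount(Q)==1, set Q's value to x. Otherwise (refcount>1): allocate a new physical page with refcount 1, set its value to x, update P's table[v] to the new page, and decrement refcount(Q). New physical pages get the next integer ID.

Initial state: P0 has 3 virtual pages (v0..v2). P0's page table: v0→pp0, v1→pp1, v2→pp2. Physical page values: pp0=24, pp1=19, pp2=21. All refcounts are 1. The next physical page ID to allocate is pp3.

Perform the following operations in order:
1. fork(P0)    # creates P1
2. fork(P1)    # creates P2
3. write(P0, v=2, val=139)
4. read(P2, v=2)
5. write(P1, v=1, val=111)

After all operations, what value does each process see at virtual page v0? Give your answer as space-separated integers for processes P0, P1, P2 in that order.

Op 1: fork(P0) -> P1. 3 ppages; refcounts: pp0:2 pp1:2 pp2:2
Op 2: fork(P1) -> P2. 3 ppages; refcounts: pp0:3 pp1:3 pp2:3
Op 3: write(P0, v2, 139). refcount(pp2)=3>1 -> COPY to pp3. 4 ppages; refcounts: pp0:3 pp1:3 pp2:2 pp3:1
Op 4: read(P2, v2) -> 21. No state change.
Op 5: write(P1, v1, 111). refcount(pp1)=3>1 -> COPY to pp4. 5 ppages; refcounts: pp0:3 pp1:2 pp2:2 pp3:1 pp4:1
P0: v0 -> pp0 = 24
P1: v0 -> pp0 = 24
P2: v0 -> pp0 = 24

Answer: 24 24 24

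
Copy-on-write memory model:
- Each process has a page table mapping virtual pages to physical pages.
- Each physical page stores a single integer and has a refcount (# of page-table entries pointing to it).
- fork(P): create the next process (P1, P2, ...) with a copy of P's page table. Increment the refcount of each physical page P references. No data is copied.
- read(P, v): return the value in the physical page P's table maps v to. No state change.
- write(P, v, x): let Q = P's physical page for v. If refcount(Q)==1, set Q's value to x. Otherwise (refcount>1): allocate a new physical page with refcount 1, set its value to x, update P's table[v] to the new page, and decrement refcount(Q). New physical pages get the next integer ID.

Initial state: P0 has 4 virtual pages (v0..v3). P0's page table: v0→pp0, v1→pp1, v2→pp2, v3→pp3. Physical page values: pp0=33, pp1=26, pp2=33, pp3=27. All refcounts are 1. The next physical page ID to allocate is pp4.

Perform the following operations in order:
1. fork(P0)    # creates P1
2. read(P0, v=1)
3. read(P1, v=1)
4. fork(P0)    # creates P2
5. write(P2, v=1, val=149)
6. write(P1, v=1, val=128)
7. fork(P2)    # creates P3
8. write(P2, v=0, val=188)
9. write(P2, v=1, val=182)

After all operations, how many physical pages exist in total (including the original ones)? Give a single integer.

Op 1: fork(P0) -> P1. 4 ppages; refcounts: pp0:2 pp1:2 pp2:2 pp3:2
Op 2: read(P0, v1) -> 26. No state change.
Op 3: read(P1, v1) -> 26. No state change.
Op 4: fork(P0) -> P2. 4 ppages; refcounts: pp0:3 pp1:3 pp2:3 pp3:3
Op 5: write(P2, v1, 149). refcount(pp1)=3>1 -> COPY to pp4. 5 ppages; refcounts: pp0:3 pp1:2 pp2:3 pp3:3 pp4:1
Op 6: write(P1, v1, 128). refcount(pp1)=2>1 -> COPY to pp5. 6 ppages; refcounts: pp0:3 pp1:1 pp2:3 pp3:3 pp4:1 pp5:1
Op 7: fork(P2) -> P3. 6 ppages; refcounts: pp0:4 pp1:1 pp2:4 pp3:4 pp4:2 pp5:1
Op 8: write(P2, v0, 188). refcount(pp0)=4>1 -> COPY to pp6. 7 ppages; refcounts: pp0:3 pp1:1 pp2:4 pp3:4 pp4:2 pp5:1 pp6:1
Op 9: write(P2, v1, 182). refcount(pp4)=2>1 -> COPY to pp7. 8 ppages; refcounts: pp0:3 pp1:1 pp2:4 pp3:4 pp4:1 pp5:1 pp6:1 pp7:1

Answer: 8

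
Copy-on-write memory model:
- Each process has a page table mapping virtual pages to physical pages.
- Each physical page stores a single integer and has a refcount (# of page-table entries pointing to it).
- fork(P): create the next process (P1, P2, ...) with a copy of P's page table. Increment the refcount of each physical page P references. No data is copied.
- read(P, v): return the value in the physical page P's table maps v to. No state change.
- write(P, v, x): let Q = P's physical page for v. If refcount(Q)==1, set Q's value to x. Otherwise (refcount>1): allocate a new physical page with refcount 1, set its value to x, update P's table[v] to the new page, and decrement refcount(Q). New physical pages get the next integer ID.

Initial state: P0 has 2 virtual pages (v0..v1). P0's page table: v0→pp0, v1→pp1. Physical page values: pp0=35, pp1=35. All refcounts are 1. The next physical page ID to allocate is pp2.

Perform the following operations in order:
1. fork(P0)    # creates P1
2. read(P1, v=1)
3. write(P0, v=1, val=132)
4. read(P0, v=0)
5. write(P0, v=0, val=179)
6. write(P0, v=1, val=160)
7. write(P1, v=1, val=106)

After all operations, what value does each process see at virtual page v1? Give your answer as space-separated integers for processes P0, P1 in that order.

Op 1: fork(P0) -> P1. 2 ppages; refcounts: pp0:2 pp1:2
Op 2: read(P1, v1) -> 35. No state change.
Op 3: write(P0, v1, 132). refcount(pp1)=2>1 -> COPY to pp2. 3 ppages; refcounts: pp0:2 pp1:1 pp2:1
Op 4: read(P0, v0) -> 35. No state change.
Op 5: write(P0, v0, 179). refcount(pp0)=2>1 -> COPY to pp3. 4 ppages; refcounts: pp0:1 pp1:1 pp2:1 pp3:1
Op 6: write(P0, v1, 160). refcount(pp2)=1 -> write in place. 4 ppages; refcounts: pp0:1 pp1:1 pp2:1 pp3:1
Op 7: write(P1, v1, 106). refcount(pp1)=1 -> write in place. 4 ppages; refcounts: pp0:1 pp1:1 pp2:1 pp3:1
P0: v1 -> pp2 = 160
P1: v1 -> pp1 = 106

Answer: 160 106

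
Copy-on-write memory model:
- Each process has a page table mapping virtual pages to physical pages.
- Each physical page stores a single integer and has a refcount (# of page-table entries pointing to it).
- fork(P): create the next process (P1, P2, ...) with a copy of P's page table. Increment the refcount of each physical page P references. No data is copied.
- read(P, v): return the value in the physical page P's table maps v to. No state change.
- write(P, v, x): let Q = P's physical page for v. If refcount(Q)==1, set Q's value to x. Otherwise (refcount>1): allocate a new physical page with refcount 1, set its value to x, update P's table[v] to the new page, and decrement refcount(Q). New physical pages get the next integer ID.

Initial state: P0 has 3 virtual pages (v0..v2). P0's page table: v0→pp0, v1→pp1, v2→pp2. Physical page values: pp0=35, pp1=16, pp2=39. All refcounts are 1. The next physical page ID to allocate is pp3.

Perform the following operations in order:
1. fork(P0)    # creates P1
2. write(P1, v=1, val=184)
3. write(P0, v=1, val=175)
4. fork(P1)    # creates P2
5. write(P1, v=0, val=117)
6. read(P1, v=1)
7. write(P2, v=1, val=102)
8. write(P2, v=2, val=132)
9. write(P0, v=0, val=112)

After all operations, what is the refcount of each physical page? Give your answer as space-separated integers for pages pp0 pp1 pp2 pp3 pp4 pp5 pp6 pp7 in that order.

Answer: 1 1 2 1 1 1 1 1

Derivation:
Op 1: fork(P0) -> P1. 3 ppages; refcounts: pp0:2 pp1:2 pp2:2
Op 2: write(P1, v1, 184). refcount(pp1)=2>1 -> COPY to pp3. 4 ppages; refcounts: pp0:2 pp1:1 pp2:2 pp3:1
Op 3: write(P0, v1, 175). refcount(pp1)=1 -> write in place. 4 ppages; refcounts: pp0:2 pp1:1 pp2:2 pp3:1
Op 4: fork(P1) -> P2. 4 ppages; refcounts: pp0:3 pp1:1 pp2:3 pp3:2
Op 5: write(P1, v0, 117). refcount(pp0)=3>1 -> COPY to pp4. 5 ppages; refcounts: pp0:2 pp1:1 pp2:3 pp3:2 pp4:1
Op 6: read(P1, v1) -> 184. No state change.
Op 7: write(P2, v1, 102). refcount(pp3)=2>1 -> COPY to pp5. 6 ppages; refcounts: pp0:2 pp1:1 pp2:3 pp3:1 pp4:1 pp5:1
Op 8: write(P2, v2, 132). refcount(pp2)=3>1 -> COPY to pp6. 7 ppages; refcounts: pp0:2 pp1:1 pp2:2 pp3:1 pp4:1 pp5:1 pp6:1
Op 9: write(P0, v0, 112). refcount(pp0)=2>1 -> COPY to pp7. 8 ppages; refcounts: pp0:1 pp1:1 pp2:2 pp3:1 pp4:1 pp5:1 pp6:1 pp7:1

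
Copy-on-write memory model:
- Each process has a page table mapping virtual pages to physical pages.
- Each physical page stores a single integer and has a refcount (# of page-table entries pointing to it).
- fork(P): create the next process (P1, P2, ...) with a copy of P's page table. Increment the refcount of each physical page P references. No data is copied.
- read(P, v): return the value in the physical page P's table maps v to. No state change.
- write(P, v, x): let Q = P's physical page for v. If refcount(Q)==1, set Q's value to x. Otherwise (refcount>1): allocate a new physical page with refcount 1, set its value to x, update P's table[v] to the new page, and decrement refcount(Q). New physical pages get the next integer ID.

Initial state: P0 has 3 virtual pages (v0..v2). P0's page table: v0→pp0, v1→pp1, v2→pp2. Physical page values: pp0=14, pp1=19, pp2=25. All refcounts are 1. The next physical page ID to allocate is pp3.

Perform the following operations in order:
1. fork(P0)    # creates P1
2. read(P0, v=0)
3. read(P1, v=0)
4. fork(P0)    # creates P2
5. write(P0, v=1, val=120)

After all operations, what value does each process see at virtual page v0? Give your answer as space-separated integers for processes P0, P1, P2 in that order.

Op 1: fork(P0) -> P1. 3 ppages; refcounts: pp0:2 pp1:2 pp2:2
Op 2: read(P0, v0) -> 14. No state change.
Op 3: read(P1, v0) -> 14. No state change.
Op 4: fork(P0) -> P2. 3 ppages; refcounts: pp0:3 pp1:3 pp2:3
Op 5: write(P0, v1, 120). refcount(pp1)=3>1 -> COPY to pp3. 4 ppages; refcounts: pp0:3 pp1:2 pp2:3 pp3:1
P0: v0 -> pp0 = 14
P1: v0 -> pp0 = 14
P2: v0 -> pp0 = 14

Answer: 14 14 14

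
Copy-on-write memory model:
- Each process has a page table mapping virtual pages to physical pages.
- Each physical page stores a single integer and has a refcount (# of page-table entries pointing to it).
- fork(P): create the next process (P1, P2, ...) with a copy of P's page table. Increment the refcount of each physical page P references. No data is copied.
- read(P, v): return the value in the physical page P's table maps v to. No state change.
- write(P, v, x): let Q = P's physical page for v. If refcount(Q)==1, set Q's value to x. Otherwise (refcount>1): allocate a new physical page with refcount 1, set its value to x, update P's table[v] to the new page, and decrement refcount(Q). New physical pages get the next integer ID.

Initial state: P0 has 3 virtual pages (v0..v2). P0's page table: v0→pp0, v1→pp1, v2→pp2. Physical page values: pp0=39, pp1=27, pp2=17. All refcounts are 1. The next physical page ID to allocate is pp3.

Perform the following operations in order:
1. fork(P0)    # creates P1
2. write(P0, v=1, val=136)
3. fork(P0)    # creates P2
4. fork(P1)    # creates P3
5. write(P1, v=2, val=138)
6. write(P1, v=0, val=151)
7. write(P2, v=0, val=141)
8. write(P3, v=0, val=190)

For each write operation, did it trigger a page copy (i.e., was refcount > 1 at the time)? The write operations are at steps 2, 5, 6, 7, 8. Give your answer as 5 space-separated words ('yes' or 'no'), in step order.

Op 1: fork(P0) -> P1. 3 ppages; refcounts: pp0:2 pp1:2 pp2:2
Op 2: write(P0, v1, 136). refcount(pp1)=2>1 -> COPY to pp3. 4 ppages; refcounts: pp0:2 pp1:1 pp2:2 pp3:1
Op 3: fork(P0) -> P2. 4 ppages; refcounts: pp0:3 pp1:1 pp2:3 pp3:2
Op 4: fork(P1) -> P3. 4 ppages; refcounts: pp0:4 pp1:2 pp2:4 pp3:2
Op 5: write(P1, v2, 138). refcount(pp2)=4>1 -> COPY to pp4. 5 ppages; refcounts: pp0:4 pp1:2 pp2:3 pp3:2 pp4:1
Op 6: write(P1, v0, 151). refcount(pp0)=4>1 -> COPY to pp5. 6 ppages; refcounts: pp0:3 pp1:2 pp2:3 pp3:2 pp4:1 pp5:1
Op 7: write(P2, v0, 141). refcount(pp0)=3>1 -> COPY to pp6. 7 ppages; refcounts: pp0:2 pp1:2 pp2:3 pp3:2 pp4:1 pp5:1 pp6:1
Op 8: write(P3, v0, 190). refcount(pp0)=2>1 -> COPY to pp7. 8 ppages; refcounts: pp0:1 pp1:2 pp2:3 pp3:2 pp4:1 pp5:1 pp6:1 pp7:1

yes yes yes yes yes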